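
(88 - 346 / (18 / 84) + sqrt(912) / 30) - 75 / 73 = -334565 / 219 + 2*sqrt(57) / 15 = -1526.69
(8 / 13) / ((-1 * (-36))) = 2 / 117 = 0.02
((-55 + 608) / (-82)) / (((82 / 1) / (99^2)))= -5419953 / 6724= -806.06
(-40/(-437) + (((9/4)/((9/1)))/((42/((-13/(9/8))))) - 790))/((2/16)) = -521972728/82593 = -6319.82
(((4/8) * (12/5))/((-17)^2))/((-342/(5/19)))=-1/312987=-0.00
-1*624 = -624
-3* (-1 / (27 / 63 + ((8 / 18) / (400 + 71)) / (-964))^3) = 1097126618873666958171 / 28787381668740239000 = 38.11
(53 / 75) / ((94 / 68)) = 1802 / 3525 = 0.51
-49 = -49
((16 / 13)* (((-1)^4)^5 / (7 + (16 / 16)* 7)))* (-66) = -5.80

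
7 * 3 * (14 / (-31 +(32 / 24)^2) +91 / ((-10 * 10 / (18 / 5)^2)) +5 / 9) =-121338224 / 493125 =-246.06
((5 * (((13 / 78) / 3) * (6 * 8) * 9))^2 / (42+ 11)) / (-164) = -3600 / 2173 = -1.66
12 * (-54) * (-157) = 101736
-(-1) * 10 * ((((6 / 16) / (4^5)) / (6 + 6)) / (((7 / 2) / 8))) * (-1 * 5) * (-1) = 25 / 7168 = 0.00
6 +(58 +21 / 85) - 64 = 21 / 85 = 0.25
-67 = -67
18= 18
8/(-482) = -4/241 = -0.02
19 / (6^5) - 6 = -46637 / 7776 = -6.00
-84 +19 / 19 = -83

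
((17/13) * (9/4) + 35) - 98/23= 40283/1196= 33.68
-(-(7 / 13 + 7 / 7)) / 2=10 / 13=0.77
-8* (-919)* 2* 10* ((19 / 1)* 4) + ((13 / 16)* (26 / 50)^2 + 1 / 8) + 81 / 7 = 782253634129 / 70000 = 11175051.92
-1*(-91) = 91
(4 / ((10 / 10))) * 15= 60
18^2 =324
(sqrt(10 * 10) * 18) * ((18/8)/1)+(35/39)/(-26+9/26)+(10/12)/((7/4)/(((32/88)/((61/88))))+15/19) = 8134146415/20076033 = 405.17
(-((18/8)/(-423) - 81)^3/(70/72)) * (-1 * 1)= -31787521685901/58140880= -546732.72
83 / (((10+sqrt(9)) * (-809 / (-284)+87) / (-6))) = -141432 / 331721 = -0.43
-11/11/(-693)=1/693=0.00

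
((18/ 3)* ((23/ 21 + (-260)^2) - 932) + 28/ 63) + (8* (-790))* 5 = 23210146/ 63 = 368415.02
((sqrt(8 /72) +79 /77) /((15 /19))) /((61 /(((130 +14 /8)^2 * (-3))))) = -828465607 /563640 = -1469.85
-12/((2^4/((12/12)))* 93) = -1/124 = -0.01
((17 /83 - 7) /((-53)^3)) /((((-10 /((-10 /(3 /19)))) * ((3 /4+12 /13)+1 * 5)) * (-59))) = -185744 /252980582143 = -0.00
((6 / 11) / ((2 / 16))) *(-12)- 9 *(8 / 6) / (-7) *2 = -3768 / 77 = -48.94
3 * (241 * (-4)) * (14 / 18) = -6748 / 3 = -2249.33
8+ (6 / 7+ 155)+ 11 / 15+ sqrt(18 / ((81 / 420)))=2 * sqrt(210) / 3+ 17282 / 105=174.25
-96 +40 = -56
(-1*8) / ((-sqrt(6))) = 4*sqrt(6) / 3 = 3.27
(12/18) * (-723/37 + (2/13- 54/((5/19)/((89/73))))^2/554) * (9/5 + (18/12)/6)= 882663095562409/6922694736750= 127.50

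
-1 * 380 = -380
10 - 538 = -528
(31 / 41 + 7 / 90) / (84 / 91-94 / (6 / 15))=-2353 / 660510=-0.00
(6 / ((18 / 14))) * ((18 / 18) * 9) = 42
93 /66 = 1.41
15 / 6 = 5 / 2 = 2.50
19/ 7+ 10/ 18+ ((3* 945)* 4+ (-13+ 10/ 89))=63529453/ 5607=11330.38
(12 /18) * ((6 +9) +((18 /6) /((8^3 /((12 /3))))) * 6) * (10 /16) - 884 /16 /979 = 6.25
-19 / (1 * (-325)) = 19 / 325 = 0.06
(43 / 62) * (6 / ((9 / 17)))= 731 / 93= 7.86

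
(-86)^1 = -86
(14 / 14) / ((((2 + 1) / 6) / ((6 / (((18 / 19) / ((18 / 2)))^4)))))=97740.75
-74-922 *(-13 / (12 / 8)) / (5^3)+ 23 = 4847 / 375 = 12.93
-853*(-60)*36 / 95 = 368496 / 19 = 19394.53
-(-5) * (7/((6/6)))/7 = 5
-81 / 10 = -8.10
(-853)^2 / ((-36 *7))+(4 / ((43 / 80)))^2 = -1319544241 / 465948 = -2831.96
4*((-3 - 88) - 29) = -480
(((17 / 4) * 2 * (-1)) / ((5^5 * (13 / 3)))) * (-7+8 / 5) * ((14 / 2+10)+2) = 26163 / 406250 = 0.06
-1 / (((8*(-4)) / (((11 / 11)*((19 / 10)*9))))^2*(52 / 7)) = -204687 / 5324800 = -0.04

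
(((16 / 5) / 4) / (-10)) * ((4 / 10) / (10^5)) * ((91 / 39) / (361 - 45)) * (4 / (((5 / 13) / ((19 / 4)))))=-1729 / 14812500000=-0.00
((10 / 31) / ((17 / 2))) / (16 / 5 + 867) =100 / 2292977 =0.00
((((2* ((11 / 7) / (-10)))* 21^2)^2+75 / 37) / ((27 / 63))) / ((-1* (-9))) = 41465872 / 8325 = 4980.89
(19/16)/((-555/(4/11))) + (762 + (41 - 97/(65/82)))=216072797/317460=680.63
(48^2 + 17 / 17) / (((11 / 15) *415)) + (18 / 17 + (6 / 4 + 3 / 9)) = 974665 / 93126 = 10.47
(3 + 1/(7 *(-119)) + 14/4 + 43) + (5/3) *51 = 224075/1666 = 134.50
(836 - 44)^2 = 627264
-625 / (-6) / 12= 625 / 72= 8.68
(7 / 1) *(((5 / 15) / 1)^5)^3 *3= 7 / 4782969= 0.00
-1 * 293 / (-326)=293 / 326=0.90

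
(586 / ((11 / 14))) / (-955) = -8204 / 10505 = -0.78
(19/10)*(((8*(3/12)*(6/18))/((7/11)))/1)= 209/105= 1.99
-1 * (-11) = 11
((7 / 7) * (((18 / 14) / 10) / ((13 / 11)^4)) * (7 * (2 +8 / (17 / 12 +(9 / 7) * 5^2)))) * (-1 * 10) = -831462390 / 80513459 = -10.33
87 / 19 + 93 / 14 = 2985 / 266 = 11.22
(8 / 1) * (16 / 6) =64 / 3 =21.33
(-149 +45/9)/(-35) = 4.11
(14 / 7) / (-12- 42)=-1 / 27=-0.04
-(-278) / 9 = 278 / 9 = 30.89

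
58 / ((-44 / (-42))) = 55.36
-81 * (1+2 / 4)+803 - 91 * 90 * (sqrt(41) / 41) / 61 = 1363 / 2 - 8190 * sqrt(41) / 2501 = 660.53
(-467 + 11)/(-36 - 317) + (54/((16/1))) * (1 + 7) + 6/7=29.15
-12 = -12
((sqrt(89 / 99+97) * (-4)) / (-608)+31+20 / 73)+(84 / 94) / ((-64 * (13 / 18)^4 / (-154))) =sqrt(26653) / 2508+3839090862 / 97992791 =39.24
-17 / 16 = -1.06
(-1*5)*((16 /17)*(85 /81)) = -400 /81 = -4.94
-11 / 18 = -0.61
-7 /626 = -0.01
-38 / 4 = -19 / 2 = -9.50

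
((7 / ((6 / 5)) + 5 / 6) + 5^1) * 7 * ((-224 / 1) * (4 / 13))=-219520 / 39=-5628.72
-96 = -96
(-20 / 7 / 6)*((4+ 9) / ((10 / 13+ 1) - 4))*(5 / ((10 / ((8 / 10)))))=1.11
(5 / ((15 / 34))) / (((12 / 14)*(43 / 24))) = 7.38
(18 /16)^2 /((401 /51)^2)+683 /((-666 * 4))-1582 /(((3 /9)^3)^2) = -3952274033469427 /3426990912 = -1153278.24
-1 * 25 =-25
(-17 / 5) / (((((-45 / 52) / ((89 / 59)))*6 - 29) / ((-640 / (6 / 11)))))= -27693952 / 225213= -122.97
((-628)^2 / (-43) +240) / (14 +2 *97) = -42.94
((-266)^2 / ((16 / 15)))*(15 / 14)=568575 / 8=71071.88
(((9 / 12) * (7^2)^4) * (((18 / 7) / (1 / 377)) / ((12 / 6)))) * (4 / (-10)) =-8382844197 / 10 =-838284419.70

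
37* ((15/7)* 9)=4995/7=713.57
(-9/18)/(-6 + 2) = 1/8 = 0.12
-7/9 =-0.78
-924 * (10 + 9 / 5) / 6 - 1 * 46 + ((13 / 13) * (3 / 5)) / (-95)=-885023 / 475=-1863.21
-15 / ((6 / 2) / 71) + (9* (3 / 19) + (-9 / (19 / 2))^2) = -127318 / 361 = -352.68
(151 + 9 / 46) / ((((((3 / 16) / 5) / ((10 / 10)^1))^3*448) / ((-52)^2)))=75225280000 / 4347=17305102.37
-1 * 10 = -10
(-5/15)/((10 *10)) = -1/300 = -0.00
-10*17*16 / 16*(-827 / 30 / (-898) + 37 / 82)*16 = -72392392 / 55227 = -1310.82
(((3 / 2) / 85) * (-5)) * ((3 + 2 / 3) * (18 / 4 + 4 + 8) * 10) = -1815 / 34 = -53.38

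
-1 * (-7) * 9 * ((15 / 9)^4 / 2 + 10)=15715 / 18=873.06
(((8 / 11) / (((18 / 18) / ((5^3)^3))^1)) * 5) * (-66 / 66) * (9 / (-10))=6392045.45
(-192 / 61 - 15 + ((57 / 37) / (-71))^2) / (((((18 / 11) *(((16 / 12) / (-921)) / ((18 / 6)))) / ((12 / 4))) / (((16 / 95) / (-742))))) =-232182813604302 / 14837047787905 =-15.65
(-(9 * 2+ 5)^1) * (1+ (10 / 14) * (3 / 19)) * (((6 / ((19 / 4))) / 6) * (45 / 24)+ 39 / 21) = -1019498 / 17689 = -57.63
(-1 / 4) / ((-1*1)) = 1 / 4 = 0.25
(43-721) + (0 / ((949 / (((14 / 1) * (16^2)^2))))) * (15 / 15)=-678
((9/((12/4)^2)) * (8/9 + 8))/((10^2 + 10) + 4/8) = 160/1989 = 0.08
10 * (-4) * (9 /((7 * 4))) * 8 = -720 /7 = -102.86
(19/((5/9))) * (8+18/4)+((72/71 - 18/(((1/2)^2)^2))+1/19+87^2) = 20800411/2698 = 7709.57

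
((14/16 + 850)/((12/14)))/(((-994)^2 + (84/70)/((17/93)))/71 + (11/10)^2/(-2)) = 479269525/6718397346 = 0.07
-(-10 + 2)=8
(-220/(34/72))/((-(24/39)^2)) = 83655/68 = 1230.22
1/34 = 0.03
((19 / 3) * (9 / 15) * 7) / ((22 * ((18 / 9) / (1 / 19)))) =7 / 220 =0.03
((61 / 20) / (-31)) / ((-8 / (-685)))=-8357 / 992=-8.42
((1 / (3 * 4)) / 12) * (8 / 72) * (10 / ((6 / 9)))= 5 / 432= 0.01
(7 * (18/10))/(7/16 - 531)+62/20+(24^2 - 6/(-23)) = 1131138349/1952470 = 579.34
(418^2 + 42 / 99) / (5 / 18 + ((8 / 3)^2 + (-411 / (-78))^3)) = 304024691568 / 267420791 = 1136.88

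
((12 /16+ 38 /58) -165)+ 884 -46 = 78231 /116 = 674.41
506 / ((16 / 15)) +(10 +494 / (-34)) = 63899 / 136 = 469.85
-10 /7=-1.43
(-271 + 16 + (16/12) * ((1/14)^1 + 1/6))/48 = -16045/3024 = -5.31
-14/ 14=-1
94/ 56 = 47/ 28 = 1.68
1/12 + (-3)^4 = 973/12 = 81.08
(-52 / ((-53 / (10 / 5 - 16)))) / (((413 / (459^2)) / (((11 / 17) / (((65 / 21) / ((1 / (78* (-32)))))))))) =954261 / 1626040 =0.59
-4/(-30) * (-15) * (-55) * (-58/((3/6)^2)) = -25520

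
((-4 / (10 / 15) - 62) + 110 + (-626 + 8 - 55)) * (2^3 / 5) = -5048 / 5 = -1009.60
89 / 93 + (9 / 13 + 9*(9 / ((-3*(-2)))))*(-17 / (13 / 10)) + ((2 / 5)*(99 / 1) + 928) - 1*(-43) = 64908481 / 78585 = 825.97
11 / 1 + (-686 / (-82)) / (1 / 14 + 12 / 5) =102033 / 7093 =14.39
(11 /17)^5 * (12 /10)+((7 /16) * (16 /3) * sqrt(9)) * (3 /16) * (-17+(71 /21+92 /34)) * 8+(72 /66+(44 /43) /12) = -1141128857381 /10073885415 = -113.28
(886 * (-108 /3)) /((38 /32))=-510336 /19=-26859.79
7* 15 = 105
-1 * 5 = -5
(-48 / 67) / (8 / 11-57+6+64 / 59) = 10384 / 712947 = 0.01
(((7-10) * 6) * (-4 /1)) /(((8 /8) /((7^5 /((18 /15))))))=1008420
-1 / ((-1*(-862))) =-1 / 862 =-0.00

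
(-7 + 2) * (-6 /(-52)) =-15 /26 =-0.58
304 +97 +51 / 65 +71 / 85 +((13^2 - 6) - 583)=-3841 / 221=-17.38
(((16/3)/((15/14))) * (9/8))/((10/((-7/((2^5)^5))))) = -49/419430400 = -0.00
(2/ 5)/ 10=0.04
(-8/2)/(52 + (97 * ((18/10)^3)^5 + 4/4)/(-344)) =488281250000/225878742944873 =0.00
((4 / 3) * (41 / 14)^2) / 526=0.02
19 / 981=0.02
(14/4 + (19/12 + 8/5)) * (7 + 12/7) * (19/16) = 464759/6720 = 69.16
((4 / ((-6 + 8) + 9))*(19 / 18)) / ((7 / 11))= 38 / 63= 0.60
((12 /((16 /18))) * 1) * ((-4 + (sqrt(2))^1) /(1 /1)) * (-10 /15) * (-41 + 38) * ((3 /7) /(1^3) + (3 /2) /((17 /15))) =-22518 /119 + 11259 * sqrt(2) /238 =-122.33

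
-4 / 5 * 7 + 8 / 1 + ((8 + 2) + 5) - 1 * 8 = 47 / 5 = 9.40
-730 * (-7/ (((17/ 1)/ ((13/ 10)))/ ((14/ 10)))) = 547.07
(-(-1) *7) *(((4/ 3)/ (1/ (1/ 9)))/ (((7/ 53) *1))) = 7.85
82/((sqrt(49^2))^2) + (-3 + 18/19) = -92081/45619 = -2.02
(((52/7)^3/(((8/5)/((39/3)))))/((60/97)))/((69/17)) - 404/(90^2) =21192893261/15975225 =1326.61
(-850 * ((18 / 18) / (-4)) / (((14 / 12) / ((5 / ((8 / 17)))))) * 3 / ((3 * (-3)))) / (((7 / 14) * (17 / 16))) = -8500 / 7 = -1214.29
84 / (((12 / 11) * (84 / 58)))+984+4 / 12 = 2075 / 2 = 1037.50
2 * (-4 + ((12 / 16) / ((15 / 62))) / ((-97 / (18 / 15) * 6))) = -19431 / 2425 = -8.01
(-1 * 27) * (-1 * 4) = 108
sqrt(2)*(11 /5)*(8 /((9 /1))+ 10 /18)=143*sqrt(2) /45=4.49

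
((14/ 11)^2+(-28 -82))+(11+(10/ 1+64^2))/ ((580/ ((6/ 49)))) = -184855469/ 1719410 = -107.51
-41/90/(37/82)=-1681/1665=-1.01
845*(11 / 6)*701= 6515795 / 6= 1085965.83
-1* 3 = -3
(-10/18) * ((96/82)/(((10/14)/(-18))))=672/41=16.39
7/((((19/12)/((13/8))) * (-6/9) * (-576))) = 91/4864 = 0.02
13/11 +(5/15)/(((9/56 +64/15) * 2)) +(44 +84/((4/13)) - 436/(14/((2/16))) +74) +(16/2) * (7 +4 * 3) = 618918191/1145452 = 540.33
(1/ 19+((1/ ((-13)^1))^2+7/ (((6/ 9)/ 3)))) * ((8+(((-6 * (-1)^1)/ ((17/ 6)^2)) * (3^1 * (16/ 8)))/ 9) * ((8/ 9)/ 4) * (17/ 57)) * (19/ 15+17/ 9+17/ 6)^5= 2830541495814753206717/ 20669461030237500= 136943.17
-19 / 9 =-2.11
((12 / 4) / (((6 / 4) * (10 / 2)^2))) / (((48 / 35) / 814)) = 2849 / 60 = 47.48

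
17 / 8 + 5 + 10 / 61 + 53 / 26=59173 / 6344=9.33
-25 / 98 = -0.26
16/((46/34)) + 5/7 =2019/161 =12.54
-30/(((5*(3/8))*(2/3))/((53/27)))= -424/9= -47.11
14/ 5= 2.80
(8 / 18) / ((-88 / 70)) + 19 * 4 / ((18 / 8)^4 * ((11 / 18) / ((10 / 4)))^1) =94445 / 8019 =11.78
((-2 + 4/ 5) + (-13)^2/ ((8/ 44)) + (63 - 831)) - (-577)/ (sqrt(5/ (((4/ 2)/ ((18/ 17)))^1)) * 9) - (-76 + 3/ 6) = 577 * sqrt(85)/ 135 + 1179/ 5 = 275.21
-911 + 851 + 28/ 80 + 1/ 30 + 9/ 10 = -3523/ 60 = -58.72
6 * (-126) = -756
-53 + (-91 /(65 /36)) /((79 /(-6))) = -19423 /395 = -49.17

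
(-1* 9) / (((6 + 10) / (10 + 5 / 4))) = -405 / 64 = -6.33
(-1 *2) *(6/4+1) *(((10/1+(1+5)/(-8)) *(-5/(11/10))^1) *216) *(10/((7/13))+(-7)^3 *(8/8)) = -1134364500/77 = -14732006.49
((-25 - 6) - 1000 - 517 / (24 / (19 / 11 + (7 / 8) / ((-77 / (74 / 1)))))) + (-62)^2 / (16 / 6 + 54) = -2671743 / 2720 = -982.26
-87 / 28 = -3.11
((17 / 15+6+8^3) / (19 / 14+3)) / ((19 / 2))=218036 / 17385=12.54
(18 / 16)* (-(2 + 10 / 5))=-9 / 2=-4.50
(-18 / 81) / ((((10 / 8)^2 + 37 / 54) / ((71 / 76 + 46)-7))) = -72840 / 18449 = -3.95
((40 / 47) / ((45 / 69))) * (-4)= -736 / 141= -5.22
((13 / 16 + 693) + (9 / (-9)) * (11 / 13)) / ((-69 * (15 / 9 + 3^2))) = -144137 / 153088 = -0.94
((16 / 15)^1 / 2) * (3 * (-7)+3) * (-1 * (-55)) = -528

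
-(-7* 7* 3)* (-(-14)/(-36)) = -343/6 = -57.17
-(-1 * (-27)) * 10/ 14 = -135/ 7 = -19.29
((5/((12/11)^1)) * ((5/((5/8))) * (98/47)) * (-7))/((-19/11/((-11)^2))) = 100437260/2679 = 37490.58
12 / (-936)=-1 / 78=-0.01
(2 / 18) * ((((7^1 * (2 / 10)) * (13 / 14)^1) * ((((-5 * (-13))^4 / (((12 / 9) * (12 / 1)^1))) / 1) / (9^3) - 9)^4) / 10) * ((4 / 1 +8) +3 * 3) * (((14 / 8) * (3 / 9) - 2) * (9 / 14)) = -21915925843544823411896316830621 / 14807441682255052800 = -1480061601040.00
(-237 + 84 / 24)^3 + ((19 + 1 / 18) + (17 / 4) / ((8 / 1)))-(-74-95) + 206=-3666398627 / 288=-12730550.79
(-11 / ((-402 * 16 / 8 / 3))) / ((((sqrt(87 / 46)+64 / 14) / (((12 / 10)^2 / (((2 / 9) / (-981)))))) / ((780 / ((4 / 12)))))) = -2107504054656 / 14351735+10022098086 * sqrt(4002) / 14351735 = -102669.99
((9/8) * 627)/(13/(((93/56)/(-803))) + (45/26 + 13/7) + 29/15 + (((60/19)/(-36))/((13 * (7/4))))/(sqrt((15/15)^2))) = -412444305/3672212932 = -0.11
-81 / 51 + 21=330 / 17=19.41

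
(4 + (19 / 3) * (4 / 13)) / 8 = 29 / 39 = 0.74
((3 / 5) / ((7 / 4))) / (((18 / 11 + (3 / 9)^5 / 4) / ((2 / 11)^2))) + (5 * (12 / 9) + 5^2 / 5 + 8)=397811473 / 20220585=19.67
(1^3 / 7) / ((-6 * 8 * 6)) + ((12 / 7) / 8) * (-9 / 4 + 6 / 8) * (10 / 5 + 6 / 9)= -247 / 288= -0.86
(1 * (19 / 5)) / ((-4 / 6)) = -57 / 10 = -5.70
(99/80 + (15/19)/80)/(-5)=-237/950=-0.25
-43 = -43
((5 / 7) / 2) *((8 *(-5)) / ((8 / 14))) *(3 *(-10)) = 750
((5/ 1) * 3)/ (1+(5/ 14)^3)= 41160/ 2869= 14.35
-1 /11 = -0.09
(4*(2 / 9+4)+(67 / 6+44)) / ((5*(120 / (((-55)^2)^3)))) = 1436071635625 / 432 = 3324239897.28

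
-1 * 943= -943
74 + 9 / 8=601 / 8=75.12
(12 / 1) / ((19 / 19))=12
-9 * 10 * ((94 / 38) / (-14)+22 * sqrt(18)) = 2115 / 133-5940 * sqrt(2) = -8384.53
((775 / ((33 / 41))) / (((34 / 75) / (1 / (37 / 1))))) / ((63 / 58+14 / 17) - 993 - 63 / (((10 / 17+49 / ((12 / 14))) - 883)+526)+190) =-703154535625 / 9809928565723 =-0.07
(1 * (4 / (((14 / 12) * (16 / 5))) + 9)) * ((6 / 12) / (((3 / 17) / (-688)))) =-19632.57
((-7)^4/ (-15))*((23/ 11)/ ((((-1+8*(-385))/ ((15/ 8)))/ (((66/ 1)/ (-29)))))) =-55223/ 119132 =-0.46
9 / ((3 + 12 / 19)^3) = 0.19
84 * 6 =504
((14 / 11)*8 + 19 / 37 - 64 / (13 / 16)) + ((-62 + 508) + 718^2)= 2729637091 / 5291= 515901.93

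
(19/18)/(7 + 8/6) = 19/150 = 0.13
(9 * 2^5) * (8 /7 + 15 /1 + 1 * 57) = 147456 /7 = 21065.14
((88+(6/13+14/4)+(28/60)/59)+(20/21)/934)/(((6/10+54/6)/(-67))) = -154501778297/240703008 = -641.88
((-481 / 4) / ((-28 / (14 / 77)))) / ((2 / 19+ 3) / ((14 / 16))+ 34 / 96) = 0.20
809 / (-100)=-809 / 100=-8.09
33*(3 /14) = 99 /14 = 7.07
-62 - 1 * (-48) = -14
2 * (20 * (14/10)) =56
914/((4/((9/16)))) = 4113/32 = 128.53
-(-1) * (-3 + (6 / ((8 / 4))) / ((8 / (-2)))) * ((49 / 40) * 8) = -147 / 4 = -36.75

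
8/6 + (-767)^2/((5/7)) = 12354089/15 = 823605.93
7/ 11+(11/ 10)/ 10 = 821/ 1100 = 0.75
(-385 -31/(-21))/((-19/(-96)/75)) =-19329600/133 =-145335.34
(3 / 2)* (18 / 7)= 27 / 7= 3.86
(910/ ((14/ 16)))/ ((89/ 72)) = 74880/ 89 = 841.35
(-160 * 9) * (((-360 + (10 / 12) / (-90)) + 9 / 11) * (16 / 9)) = 273100160 / 297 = 919529.16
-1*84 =-84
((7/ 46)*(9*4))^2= 15876/ 529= 30.01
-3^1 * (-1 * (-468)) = -1404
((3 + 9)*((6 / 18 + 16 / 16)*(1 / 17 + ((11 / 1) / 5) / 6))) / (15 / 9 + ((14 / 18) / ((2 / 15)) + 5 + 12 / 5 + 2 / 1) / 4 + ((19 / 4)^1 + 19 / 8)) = 248 / 459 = 0.54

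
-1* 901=-901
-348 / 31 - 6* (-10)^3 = 5988.77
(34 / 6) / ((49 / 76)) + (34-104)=-8998 / 147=-61.21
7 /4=1.75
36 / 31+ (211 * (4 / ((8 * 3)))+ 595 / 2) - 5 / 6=332.99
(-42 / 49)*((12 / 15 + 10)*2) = -648 / 35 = -18.51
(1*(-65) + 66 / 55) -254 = -1589 / 5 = -317.80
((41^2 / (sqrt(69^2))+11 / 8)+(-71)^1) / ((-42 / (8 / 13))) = 24985 / 37674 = 0.66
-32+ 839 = 807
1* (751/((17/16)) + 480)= 1186.82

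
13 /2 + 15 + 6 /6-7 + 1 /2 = 16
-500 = -500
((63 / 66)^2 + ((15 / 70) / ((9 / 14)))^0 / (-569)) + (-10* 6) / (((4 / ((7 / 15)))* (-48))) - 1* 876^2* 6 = -15215920737229 / 3304752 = -4604254.94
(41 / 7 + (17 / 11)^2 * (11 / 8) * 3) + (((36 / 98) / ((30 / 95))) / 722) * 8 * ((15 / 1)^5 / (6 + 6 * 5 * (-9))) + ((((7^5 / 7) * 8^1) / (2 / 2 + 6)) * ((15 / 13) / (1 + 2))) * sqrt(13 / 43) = -1750459 / 81928 + 13720 * sqrt(559) / 559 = 558.93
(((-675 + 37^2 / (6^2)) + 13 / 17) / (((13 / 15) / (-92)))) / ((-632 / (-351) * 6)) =134328855 / 21488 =6251.34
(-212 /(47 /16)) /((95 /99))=-335808 /4465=-75.21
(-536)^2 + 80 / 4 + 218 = 287534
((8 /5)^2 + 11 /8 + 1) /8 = 0.62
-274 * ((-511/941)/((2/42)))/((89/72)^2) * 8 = 121939872768/7453661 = 16359.73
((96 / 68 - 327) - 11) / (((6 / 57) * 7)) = -54359 / 119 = -456.80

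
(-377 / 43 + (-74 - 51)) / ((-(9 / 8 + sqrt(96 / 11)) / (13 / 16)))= -1233804 / 75293 + 1196416 * sqrt(66) / 225879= 26.64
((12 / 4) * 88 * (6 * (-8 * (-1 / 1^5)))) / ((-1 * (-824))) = 15.38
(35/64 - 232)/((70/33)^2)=-16131357/313600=-51.44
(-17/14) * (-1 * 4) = 34/7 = 4.86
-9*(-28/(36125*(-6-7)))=-252/469625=-0.00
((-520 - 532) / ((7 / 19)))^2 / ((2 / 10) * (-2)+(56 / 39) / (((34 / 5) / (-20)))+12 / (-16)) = -5297637109440 / 3491201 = -1517425.41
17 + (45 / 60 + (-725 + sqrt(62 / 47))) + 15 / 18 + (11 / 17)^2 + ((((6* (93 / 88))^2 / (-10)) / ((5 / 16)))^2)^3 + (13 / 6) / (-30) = sqrt(2914) / 47 + 578526412425641410310756719037641 / 127547690747676890625000000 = 4535766.63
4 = 4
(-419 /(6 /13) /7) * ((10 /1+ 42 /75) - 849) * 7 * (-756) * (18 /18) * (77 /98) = -11303282133 /25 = -452131285.32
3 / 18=1 / 6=0.17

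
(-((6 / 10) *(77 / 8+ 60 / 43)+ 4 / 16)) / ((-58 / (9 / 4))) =3663 / 13760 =0.27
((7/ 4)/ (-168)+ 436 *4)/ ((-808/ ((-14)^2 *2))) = -8203727/ 9696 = -846.09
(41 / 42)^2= 1681 / 1764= 0.95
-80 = -80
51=51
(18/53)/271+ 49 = 703805/14363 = 49.00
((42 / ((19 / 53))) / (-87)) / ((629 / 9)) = -6678 / 346579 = -0.02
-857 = -857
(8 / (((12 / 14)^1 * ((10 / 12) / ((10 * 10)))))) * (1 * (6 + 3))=10080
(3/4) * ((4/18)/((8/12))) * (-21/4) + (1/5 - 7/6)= -547/240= -2.28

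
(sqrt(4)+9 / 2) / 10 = 13 / 20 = 0.65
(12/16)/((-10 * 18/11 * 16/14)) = -77/1920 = -0.04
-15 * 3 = -45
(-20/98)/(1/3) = -0.61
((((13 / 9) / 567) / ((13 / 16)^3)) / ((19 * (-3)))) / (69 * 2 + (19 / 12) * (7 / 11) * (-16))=-22528 / 32951709063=-0.00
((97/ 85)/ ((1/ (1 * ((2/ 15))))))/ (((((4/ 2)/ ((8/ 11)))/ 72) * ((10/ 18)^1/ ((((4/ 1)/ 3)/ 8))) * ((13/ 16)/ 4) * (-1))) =-1787904/ 303875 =-5.88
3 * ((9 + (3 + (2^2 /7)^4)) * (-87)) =-7586748 /2401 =-3159.83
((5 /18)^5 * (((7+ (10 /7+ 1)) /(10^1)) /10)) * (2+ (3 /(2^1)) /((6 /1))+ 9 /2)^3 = 1375 /28672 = 0.05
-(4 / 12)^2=-1 / 9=-0.11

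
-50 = -50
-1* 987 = -987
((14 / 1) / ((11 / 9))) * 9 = 1134 / 11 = 103.09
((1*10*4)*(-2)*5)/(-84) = 100/21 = 4.76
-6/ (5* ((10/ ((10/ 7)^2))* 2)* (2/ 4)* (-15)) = 4/ 245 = 0.02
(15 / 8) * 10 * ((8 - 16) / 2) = -75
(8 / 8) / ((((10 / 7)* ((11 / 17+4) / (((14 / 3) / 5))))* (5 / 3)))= 833 / 9875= 0.08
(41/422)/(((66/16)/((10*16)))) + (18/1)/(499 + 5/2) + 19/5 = 265540831/34919445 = 7.60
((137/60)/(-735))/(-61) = 137/2690100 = 0.00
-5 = -5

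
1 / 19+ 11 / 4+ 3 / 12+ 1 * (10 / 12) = 443 / 114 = 3.89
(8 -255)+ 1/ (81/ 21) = -6662/ 27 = -246.74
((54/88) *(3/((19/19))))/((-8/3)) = -243/352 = -0.69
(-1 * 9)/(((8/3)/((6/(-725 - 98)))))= 81/3292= 0.02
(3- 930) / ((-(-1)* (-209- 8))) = 4.27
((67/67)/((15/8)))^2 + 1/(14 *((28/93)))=46013/88200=0.52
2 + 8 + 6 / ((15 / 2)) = 54 / 5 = 10.80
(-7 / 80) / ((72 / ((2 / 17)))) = -7 / 48960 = -0.00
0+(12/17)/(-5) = -12/85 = -0.14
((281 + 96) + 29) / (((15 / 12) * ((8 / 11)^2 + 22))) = 3388 / 235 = 14.42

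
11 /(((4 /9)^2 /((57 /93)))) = 16929 /496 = 34.13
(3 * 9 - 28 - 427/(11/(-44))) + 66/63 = 35869/21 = 1708.05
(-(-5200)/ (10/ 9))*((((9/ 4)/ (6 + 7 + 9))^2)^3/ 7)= 0.00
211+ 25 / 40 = 1693 / 8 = 211.62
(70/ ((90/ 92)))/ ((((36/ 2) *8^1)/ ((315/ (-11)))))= -5635/ 396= -14.23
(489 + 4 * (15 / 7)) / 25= 3483 / 175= 19.90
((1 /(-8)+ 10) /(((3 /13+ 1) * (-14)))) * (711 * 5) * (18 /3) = -10952955 /896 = -12224.28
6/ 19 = 0.32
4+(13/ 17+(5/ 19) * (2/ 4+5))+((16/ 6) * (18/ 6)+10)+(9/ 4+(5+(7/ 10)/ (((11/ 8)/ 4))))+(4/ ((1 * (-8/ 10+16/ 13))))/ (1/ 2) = 25900593/ 497420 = 52.07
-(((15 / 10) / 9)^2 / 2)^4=-1 / 26873856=-0.00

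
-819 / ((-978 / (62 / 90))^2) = -87451 / 215208900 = -0.00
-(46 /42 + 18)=-401 /21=-19.10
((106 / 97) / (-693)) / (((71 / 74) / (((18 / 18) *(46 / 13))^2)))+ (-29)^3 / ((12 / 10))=-32786360154193 / 1613169558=-20324.19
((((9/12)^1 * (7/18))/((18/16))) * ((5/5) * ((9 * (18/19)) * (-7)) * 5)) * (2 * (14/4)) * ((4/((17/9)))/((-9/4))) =509.72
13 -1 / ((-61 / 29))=822 / 61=13.48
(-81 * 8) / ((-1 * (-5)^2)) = 648 / 25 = 25.92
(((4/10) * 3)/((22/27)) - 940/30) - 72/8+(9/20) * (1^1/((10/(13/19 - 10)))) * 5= -1027193/25080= -40.96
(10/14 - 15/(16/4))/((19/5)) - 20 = -11065/532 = -20.80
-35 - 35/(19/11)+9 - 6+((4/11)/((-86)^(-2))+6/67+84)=38106097/14003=2721.28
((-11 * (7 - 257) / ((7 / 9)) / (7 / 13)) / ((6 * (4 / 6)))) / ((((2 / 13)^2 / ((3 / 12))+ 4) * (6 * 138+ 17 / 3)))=81563625 / 169607816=0.48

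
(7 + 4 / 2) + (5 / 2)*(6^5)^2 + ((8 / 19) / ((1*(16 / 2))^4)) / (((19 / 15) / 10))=13970106134859 / 92416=151165449.00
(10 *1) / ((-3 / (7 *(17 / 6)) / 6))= -1190 / 3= -396.67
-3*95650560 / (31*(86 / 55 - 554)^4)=-379888196875 / 3822414271757568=-0.00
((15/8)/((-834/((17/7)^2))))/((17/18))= -765/54488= -0.01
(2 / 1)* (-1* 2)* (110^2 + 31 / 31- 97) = -48016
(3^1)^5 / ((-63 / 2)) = -54 / 7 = -7.71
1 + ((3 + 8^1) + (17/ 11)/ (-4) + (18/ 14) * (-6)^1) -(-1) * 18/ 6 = 2125/ 308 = 6.90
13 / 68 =0.19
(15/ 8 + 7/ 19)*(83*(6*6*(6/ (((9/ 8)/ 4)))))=2717088/ 19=143004.63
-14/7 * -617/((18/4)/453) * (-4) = -496890.67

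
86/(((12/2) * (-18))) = -43/54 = -0.80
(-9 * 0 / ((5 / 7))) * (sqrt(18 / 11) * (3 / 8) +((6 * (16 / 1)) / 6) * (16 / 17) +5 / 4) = 0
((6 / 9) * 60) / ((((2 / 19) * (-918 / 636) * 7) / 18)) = -80560 / 119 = -676.97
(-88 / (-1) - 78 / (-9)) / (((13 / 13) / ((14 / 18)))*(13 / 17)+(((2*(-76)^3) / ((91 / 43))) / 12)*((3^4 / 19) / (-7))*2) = 628082 / 273608577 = 0.00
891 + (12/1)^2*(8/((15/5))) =1275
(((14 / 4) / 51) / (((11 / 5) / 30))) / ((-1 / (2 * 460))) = -161000 / 187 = -860.96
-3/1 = -3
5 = 5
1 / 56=0.02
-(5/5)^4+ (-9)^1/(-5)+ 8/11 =84/55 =1.53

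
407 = 407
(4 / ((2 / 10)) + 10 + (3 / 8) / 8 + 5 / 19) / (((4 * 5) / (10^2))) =184285 / 1216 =151.55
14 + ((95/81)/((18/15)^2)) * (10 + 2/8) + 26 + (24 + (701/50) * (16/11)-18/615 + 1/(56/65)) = 86417267929/920581200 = 93.87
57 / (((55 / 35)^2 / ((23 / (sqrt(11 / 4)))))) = 128478 * sqrt(11) / 1331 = 320.15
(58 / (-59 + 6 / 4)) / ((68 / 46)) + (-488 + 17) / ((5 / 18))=-144184 / 85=-1696.28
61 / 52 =1.17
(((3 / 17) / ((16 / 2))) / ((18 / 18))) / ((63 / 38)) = 19 / 1428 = 0.01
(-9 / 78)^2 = 9 / 676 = 0.01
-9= -9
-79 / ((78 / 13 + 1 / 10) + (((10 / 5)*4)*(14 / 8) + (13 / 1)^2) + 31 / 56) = -22120 / 53103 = -0.42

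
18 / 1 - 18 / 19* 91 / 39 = 300 / 19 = 15.79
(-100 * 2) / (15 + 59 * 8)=-200 / 487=-0.41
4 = 4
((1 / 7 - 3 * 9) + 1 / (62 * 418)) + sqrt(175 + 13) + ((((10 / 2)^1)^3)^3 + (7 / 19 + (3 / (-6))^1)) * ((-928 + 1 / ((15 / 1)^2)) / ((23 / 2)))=-29592693820990183 / 187761420 + 2 * sqrt(47)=-157607943.35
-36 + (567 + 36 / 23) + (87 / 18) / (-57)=4188491 / 7866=532.48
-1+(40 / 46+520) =11957 / 23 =519.87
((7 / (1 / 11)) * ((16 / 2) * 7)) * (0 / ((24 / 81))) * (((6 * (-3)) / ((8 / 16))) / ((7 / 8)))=0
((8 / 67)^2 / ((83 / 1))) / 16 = 4 / 372587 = 0.00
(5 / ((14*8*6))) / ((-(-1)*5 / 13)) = 13 / 672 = 0.02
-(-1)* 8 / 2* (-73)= -292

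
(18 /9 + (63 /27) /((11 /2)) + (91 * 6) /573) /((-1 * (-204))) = 10643 /642906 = 0.02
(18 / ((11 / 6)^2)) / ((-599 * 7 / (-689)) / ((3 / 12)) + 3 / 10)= 4464720 / 20544227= 0.22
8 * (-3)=-24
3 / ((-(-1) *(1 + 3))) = 3 / 4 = 0.75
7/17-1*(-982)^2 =-16393501/17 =-964323.59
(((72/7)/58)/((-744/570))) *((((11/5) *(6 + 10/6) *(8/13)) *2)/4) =-57684/81809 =-0.71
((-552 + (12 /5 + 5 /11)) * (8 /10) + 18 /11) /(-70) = 5471 /875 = 6.25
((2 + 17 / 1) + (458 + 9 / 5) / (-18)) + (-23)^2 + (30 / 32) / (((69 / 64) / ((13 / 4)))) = 1087333 / 2070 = 525.28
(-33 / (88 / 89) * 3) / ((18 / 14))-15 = -743 / 8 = -92.88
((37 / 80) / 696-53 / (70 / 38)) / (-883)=11213693 / 344158080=0.03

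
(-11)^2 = 121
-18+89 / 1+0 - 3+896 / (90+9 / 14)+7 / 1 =107719 / 1269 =84.88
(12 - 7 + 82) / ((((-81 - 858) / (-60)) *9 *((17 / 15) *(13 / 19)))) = 55100 / 69173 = 0.80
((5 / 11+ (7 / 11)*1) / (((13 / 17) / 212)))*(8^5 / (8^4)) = 345984 / 143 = 2419.47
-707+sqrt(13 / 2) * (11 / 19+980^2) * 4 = -707+36495222 * sqrt(26) / 19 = 9793495.59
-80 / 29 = -2.76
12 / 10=6 / 5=1.20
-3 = -3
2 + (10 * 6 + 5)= 67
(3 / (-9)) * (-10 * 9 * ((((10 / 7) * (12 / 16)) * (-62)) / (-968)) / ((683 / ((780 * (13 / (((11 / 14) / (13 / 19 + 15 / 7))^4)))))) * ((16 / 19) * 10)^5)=592916383909612722585600000000 / 2733110956841566293839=216938277.76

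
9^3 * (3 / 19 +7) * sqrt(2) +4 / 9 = 4 / 9 +99144 * sqrt(2) / 19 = 7379.96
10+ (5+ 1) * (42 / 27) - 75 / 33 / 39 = 8269 / 429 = 19.28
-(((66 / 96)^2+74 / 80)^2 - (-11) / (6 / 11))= -108724763 / 4915200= -22.12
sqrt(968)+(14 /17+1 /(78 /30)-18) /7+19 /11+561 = 22 *sqrt(2)+9535109 /17017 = 591.44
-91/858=-7/66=-0.11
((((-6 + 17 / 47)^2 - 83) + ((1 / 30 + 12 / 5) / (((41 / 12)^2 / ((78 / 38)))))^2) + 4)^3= -18593613972596052251091039757870048943479870584 / 178786638919724921745501169352003308890625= -103998.90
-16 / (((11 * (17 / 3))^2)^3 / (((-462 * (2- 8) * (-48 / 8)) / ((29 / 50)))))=881798400 / 112734009125551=0.00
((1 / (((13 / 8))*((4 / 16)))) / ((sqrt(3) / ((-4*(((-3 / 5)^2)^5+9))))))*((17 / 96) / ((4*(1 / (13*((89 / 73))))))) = -35.92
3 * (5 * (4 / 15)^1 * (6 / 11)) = 2.18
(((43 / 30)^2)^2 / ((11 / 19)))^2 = 4219440300213961 / 79388100000000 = 53.15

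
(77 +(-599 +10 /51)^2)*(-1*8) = -7462646384 /2601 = -2869145.09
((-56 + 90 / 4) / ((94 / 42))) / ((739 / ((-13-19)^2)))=-720384 / 34733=-20.74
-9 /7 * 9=-81 /7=-11.57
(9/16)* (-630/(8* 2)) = -2835/128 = -22.15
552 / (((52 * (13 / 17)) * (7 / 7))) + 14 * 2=7078 / 169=41.88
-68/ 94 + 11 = 483/ 47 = 10.28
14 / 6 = 7 / 3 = 2.33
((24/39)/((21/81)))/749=216/68159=0.00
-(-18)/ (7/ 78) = 1404/ 7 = 200.57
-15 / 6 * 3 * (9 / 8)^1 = -135 / 16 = -8.44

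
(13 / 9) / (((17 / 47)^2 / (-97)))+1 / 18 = -5570809 / 5202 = -1070.90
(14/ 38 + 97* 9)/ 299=16594/ 5681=2.92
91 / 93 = 0.98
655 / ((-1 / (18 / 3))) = -3930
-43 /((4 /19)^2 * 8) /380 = -817 /2560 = -0.32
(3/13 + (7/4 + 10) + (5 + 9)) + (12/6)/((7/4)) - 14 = 4777/364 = 13.12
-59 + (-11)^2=62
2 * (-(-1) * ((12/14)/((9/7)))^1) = 4/3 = 1.33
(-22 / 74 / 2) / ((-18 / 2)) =11 / 666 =0.02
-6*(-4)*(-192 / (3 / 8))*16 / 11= -196608 / 11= -17873.45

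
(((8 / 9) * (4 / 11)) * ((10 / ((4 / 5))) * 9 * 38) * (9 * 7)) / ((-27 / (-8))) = 851200 / 33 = 25793.94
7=7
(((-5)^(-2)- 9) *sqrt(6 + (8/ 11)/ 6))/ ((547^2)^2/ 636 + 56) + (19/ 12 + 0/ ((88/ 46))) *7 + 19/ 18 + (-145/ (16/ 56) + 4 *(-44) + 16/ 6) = -24073/ 36- 47488 *sqrt(6666)/ 24619666856675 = -668.69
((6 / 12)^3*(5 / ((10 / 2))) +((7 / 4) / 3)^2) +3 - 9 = -797 / 144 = -5.53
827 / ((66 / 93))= 25637 / 22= 1165.32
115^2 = 13225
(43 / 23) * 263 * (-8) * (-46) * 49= 8866256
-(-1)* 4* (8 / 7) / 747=32 / 5229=0.01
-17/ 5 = -3.40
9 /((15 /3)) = 1.80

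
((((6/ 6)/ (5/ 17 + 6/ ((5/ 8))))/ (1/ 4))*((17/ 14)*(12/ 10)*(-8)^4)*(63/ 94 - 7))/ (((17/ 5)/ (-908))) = 161225932800/ 39527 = 4078881.09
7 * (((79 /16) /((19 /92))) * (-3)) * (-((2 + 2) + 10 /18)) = 521479 /228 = 2287.19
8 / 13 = 0.62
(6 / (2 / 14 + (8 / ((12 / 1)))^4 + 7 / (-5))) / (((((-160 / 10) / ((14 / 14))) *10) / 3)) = 5103 / 48064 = 0.11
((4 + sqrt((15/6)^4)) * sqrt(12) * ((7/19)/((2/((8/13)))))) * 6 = 3444 * sqrt(3)/247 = 24.15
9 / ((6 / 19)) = 57 / 2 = 28.50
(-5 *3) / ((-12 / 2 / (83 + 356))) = 2195 / 2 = 1097.50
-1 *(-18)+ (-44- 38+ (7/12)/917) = -100607/1572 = -64.00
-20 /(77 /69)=-1380 /77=-17.92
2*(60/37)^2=7200/1369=5.26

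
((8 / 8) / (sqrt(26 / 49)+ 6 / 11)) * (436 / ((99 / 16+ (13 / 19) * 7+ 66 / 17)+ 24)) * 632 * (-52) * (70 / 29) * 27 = 45261738995945472 / 804866435-11854264975128576 * sqrt(26) / 804866435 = -18864483.31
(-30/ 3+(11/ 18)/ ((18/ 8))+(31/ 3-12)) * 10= -9230/ 81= -113.95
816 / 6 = 136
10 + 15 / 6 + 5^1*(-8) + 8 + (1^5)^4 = -37 / 2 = -18.50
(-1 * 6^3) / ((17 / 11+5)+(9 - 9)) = -33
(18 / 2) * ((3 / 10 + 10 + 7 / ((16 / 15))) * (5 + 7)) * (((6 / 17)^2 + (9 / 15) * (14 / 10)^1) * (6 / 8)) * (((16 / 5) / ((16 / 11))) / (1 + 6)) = 8376452271 / 20230000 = 414.06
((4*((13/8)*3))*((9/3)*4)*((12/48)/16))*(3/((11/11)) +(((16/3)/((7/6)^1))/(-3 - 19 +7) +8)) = 43797/1120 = 39.10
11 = 11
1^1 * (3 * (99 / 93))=99 / 31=3.19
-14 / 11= -1.27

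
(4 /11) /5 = 0.07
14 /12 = 7 /6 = 1.17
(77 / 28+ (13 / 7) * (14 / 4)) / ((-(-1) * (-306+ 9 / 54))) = -111 / 3670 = -0.03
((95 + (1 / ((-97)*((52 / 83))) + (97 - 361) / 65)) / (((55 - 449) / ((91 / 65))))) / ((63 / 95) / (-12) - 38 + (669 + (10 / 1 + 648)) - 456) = -43568007 / 112326714890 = -0.00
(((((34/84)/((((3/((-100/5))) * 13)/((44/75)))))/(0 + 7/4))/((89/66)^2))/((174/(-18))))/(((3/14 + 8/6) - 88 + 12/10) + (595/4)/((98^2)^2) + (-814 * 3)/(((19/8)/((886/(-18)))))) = 177575062511616/2266436560115857240553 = 0.00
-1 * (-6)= 6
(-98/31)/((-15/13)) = 1274/465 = 2.74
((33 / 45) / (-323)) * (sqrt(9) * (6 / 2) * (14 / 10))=-231 / 8075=-0.03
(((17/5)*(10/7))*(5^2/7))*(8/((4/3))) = 5100/49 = 104.08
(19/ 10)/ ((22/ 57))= 1083/ 220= 4.92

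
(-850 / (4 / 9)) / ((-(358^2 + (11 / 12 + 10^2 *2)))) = 22950 / 1540379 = 0.01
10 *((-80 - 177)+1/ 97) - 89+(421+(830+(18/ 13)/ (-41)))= -72791424/ 51701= -1407.93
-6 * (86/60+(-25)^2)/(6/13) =-244309/30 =-8143.63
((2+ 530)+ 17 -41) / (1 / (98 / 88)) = 6223 / 11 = 565.73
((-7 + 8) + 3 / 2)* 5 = 25 / 2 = 12.50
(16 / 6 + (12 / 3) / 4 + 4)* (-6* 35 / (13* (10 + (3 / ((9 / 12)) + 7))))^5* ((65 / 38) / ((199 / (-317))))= 1822750000 / 323967423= 5.63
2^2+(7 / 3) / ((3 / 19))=169 / 9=18.78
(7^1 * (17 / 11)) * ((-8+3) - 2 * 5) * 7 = -12495 / 11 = -1135.91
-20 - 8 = -28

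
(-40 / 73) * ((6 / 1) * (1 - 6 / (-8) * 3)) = -10.68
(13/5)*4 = 52/5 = 10.40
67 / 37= 1.81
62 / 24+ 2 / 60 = 2.62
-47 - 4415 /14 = -5073 /14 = -362.36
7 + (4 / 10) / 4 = 71 / 10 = 7.10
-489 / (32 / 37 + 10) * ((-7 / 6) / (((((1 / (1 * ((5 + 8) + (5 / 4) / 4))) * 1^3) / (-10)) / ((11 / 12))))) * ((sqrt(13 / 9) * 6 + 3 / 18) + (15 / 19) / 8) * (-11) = 219425179435 / 11731968 + 1813431235 * sqrt(13) / 12864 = 526975.83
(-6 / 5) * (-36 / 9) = 24 / 5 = 4.80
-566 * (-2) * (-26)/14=-14716/7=-2102.29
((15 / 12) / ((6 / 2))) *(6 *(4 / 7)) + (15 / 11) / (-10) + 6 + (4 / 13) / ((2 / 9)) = 17371 / 2002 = 8.68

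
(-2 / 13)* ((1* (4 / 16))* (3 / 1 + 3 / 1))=-3 / 13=-0.23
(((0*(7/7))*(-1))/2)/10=0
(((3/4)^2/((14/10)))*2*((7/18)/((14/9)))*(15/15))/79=45/17696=0.00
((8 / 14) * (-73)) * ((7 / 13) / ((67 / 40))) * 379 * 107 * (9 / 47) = -4262931360 / 40937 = -104133.95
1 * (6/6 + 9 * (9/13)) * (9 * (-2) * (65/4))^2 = 1237275/2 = 618637.50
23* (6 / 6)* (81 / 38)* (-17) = -31671 / 38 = -833.45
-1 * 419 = -419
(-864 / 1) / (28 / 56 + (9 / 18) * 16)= -1728 / 17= -101.65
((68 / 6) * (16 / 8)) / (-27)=-68 / 81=-0.84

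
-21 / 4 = -5.25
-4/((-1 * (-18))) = -2/9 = -0.22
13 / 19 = 0.68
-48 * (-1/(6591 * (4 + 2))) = 8/6591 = 0.00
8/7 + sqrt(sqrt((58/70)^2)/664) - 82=-566/7 + sqrt(168490)/11620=-80.82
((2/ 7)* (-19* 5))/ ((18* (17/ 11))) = -1045/ 1071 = -0.98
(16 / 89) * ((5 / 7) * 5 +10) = 1520 / 623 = 2.44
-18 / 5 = -3.60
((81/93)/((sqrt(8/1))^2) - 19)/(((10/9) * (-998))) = 8433/495008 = 0.02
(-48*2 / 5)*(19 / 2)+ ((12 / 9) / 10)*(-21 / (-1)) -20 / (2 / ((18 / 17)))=-190.19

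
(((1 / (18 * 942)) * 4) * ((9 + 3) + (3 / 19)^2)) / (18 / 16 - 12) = -11576 / 44378091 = -0.00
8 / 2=4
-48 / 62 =-24 / 31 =-0.77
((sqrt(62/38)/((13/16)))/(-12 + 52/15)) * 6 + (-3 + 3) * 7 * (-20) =-45 * sqrt(589)/988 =-1.11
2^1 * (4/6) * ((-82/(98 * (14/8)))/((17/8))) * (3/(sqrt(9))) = -5248/17493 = -0.30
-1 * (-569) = 569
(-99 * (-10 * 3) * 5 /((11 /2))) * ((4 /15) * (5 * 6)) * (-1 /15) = -1440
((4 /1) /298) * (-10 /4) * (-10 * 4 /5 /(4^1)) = 10 /149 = 0.07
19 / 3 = 6.33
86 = 86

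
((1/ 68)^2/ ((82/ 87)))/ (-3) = -29/ 379168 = -0.00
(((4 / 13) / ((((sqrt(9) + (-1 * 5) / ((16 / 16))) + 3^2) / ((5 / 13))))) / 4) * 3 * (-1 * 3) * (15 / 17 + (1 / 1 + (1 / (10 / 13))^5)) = -85607829 / 402220000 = -0.21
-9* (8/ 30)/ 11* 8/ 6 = -16/ 55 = -0.29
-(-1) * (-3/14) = -3/14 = -0.21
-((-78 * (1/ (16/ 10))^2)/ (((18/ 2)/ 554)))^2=-3517578.40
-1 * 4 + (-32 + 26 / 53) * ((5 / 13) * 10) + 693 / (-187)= -1509759 / 11713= -128.90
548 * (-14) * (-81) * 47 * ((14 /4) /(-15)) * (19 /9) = -14387301.60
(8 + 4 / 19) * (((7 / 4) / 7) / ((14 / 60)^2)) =35100 / 931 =37.70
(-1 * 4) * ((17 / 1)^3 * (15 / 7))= -294780 / 7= -42111.43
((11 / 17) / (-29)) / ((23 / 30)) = -330 / 11339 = -0.03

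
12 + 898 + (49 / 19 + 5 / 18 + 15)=317327 / 342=927.86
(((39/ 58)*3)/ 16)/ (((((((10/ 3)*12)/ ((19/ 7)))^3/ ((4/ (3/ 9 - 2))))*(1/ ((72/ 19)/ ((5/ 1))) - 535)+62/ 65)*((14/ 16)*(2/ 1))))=1408392765/ 13912589136712784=0.00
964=964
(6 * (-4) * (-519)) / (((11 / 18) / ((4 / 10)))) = 448416 / 55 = 8153.02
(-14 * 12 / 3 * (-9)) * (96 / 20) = 12096 / 5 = 2419.20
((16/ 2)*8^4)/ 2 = 16384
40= 40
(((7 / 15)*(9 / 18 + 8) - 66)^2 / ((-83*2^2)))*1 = -3463321 / 298800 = -11.59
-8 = -8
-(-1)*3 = 3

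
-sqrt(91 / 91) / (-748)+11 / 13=8241 / 9724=0.85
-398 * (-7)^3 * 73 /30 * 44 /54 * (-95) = -2082794098 /81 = -25713507.38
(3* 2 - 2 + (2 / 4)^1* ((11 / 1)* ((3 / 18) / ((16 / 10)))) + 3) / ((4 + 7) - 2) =0.84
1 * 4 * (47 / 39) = 188 / 39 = 4.82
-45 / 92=-0.49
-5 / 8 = -0.62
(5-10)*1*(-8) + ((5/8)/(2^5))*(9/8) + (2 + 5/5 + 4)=96301/2048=47.02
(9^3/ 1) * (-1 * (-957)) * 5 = 3488265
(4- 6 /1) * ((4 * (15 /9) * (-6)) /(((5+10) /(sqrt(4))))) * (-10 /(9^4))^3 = -32000 /847288609443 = -0.00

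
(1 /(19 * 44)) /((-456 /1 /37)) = -37 /381216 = -0.00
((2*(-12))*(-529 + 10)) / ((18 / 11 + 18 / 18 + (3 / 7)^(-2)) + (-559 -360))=-1233144 / 90181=-13.67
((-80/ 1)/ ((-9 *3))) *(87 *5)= 11600/ 9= 1288.89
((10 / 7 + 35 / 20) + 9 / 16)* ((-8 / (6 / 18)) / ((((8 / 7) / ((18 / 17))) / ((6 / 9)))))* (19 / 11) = -71649 / 748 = -95.79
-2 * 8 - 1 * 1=-17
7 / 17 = 0.41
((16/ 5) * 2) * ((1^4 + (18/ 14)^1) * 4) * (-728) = -212992/ 5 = -42598.40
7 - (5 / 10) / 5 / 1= 69 / 10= 6.90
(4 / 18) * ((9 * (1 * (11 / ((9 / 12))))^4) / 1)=7496192 / 81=92545.58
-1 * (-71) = 71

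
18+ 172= 190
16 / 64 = 1 / 4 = 0.25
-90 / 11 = -8.18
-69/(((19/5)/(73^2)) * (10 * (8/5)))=-1838505/304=-6047.71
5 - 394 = -389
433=433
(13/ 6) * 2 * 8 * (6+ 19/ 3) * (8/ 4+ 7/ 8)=11063/ 9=1229.22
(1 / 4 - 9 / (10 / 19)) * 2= -337 / 10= -33.70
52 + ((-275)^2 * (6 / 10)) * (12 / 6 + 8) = 453802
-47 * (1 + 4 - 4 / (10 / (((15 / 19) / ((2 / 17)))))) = -2068 / 19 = -108.84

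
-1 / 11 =-0.09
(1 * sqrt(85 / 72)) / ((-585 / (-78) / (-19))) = -19 * sqrt(170) / 90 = -2.75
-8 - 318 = -326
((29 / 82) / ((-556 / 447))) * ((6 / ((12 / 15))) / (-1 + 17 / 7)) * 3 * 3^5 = -198450567 / 182368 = -1088.19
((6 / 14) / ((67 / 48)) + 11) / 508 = 5303 / 238252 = 0.02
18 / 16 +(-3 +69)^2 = 34857 / 8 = 4357.12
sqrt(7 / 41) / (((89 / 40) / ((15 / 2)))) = 300 *sqrt(287) / 3649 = 1.39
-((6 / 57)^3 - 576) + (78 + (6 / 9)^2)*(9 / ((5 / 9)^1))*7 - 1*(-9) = 325137137 / 34295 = 9480.60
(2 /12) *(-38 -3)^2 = 1681 /6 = 280.17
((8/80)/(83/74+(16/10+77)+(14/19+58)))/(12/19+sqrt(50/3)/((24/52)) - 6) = 73570356/937746674467+49487685 * sqrt(6)/937746674467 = 0.00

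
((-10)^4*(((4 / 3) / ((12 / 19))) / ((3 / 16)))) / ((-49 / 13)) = -39520000 / 1323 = -29871.50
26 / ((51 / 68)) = 104 / 3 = 34.67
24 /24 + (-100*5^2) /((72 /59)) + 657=-25031 /18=-1390.61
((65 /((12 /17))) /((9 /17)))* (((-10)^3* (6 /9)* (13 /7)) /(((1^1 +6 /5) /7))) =-610512500 /891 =-685199.21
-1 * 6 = -6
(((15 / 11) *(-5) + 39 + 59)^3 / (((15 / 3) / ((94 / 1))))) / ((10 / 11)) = 47424270269 / 3025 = 15677444.72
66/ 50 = 33/ 25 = 1.32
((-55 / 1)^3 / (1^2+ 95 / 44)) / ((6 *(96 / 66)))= -20131375 / 3336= -6034.58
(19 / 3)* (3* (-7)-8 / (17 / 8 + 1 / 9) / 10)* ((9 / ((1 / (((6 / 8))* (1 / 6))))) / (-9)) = 108889 / 6440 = 16.91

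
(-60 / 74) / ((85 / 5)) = -30 / 629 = -0.05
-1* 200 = -200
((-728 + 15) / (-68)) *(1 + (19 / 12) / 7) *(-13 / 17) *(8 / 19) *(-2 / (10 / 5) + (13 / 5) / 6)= 2.35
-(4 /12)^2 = -1 /9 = -0.11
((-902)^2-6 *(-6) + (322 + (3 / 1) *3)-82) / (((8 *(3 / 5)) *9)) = 4069445 / 216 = 18840.02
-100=-100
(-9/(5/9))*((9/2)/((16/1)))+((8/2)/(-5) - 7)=-1977/160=-12.36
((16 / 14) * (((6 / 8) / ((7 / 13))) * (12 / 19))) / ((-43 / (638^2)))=-380993184 / 40033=-9516.98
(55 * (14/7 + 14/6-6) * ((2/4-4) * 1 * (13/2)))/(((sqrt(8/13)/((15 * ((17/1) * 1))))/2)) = 2127125 * sqrt(26)/8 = 1355781.49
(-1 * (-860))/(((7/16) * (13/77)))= 151360/13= 11643.08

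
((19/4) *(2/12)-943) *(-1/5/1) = 22613/120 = 188.44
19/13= 1.46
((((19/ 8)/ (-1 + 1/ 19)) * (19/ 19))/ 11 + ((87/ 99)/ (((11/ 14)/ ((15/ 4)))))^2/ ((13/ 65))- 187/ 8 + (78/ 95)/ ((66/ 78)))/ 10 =13083795581/ 2002888800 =6.53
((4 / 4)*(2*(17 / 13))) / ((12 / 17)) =289 / 78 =3.71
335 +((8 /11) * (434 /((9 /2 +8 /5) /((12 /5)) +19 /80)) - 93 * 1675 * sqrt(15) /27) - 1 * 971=-51925 * sqrt(15) /9 - 3833052 /7337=-22867.39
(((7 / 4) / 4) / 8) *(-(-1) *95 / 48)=665 / 6144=0.11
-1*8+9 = 1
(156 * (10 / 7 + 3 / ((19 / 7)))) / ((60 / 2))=8762 / 665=13.18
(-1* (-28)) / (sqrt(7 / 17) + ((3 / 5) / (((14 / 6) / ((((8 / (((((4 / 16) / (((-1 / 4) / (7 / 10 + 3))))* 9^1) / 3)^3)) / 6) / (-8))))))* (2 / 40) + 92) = 0.30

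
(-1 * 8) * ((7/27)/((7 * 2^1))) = -4/27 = -0.15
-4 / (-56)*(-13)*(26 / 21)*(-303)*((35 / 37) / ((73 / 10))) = 853450 / 18907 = 45.14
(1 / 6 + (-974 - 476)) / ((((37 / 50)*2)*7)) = -217475 / 1554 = -139.95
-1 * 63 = -63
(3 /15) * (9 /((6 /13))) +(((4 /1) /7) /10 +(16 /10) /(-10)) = 1329 /350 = 3.80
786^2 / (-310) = -308898 / 155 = -1992.89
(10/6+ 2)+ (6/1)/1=29/3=9.67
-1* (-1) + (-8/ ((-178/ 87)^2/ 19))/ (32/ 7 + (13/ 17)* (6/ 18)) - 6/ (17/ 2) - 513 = -120700526146/ 232014011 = -520.23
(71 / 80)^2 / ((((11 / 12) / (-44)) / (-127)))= 1920621 / 400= 4801.55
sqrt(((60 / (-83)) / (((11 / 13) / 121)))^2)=8580 / 83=103.37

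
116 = 116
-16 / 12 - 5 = -19 / 3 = -6.33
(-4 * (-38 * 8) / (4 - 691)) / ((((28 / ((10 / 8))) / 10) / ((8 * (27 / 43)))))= -273600 / 68929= -3.97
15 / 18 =5 / 6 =0.83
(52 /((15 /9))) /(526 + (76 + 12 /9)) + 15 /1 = 68109 /4525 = 15.05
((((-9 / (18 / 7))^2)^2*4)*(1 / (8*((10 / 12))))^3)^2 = 4202539929 / 1024000000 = 4.10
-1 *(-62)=62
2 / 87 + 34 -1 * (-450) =42110 / 87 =484.02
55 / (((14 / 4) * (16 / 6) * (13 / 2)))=165 / 182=0.91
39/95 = 0.41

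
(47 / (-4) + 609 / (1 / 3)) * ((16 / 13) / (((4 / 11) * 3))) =79871 / 39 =2047.97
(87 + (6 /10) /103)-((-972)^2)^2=-459697655383032 /515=-892616806568.99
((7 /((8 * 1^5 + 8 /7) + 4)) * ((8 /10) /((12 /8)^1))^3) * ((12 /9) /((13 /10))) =50176 /605475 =0.08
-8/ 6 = -4/ 3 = -1.33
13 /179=0.07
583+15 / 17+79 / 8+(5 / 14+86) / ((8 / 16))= 766.47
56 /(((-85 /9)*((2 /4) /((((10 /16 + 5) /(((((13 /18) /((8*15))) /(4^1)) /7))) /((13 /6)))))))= -411505920 /2873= -143232.13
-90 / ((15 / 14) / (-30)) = 2520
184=184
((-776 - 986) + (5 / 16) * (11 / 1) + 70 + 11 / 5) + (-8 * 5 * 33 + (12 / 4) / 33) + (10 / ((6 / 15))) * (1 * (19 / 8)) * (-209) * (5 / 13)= -88992997 / 11440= -7779.11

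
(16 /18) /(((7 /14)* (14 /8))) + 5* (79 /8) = 25397 /504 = 50.39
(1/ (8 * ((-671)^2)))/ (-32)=-1/ 115261696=-0.00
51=51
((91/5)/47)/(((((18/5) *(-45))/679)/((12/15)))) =-123578/95175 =-1.30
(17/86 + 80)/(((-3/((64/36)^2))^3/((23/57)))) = -23345496064/617003001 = -37.84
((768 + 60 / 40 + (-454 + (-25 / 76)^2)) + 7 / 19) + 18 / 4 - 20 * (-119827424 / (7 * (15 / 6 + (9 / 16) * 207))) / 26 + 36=111096276929397 / 1000247248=111068.82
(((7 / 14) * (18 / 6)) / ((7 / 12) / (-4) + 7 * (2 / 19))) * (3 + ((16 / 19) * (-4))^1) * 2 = -144 / 77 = -1.87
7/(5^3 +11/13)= 91/1636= 0.06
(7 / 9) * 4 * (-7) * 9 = -196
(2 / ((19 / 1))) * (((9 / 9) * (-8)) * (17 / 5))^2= 36992 / 475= 77.88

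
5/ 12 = 0.42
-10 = -10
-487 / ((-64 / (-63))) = -479.39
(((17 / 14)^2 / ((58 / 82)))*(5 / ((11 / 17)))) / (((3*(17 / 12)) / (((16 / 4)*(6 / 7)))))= 1421880 / 109417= 13.00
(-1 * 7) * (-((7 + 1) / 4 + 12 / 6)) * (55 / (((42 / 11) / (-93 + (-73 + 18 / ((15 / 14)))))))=-180532 / 3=-60177.33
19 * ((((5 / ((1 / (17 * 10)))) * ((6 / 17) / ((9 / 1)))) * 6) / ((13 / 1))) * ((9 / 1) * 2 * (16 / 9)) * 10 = 1216000 / 13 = 93538.46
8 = 8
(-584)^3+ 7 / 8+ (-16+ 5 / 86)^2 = -2946218033343 / 14792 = -199176448.98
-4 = -4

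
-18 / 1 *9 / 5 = -162 / 5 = -32.40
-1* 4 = -4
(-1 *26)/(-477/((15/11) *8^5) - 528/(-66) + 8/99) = -421724160/130898849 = -3.22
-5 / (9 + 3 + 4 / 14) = -0.41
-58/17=-3.41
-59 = -59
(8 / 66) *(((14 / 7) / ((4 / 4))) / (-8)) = -1 / 33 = -0.03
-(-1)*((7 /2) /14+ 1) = 5 /4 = 1.25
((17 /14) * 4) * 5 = 170 /7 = 24.29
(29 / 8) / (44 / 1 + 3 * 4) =0.06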